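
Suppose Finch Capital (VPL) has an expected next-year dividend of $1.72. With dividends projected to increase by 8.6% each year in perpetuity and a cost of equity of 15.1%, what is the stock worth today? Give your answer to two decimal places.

$26.46

Gordon growth model: P₀ = D₁/(r − g), with D₁ = 1.72 given directly.
P₀ = 1.7200 / (0.151 − 0.086) = 1.7200 / 0.065 = 26.4615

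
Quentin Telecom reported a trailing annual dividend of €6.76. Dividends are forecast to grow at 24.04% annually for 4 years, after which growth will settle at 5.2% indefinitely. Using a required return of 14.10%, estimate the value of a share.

Two-stage DDM. Project D₁…D_4 at 0.2404, terminal growth 0.052, discount at r = 0.141.
D_1 = 8.3851
D_2 = 10.4009
D_3 = 12.9013
D_4 = 16.0027
Terminal value at t=4: TV = D_5/(r−g) = 16.8349/(0.141−0.052) = 189.1557
P₀ = 8.3851/(1+0.141)^1 + 10.4009/(1+0.141)^2 + 12.9013/(1+0.141)^3 + 16.0027/(1+0.141)^4 + 189.1557/(1+0.141)^4 = 145.0681

€145.07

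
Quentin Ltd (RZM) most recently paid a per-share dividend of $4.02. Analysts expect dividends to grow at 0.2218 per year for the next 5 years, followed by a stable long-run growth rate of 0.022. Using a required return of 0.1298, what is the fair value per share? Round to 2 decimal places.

$81.95

Two-stage DDM. Project D₁…D_5 at 0.2218, terminal growth 0.022, discount at r = 0.1298.
D_1 = 4.9116
D_2 = 6.0010
D_3 = 7.3321
D_4 = 8.9583
D_5 = 10.9453
Terminal value at t=5: TV = D_6/(r−g) = 11.1861/(0.1298−0.022) = 103.7669
P₀ = 4.9116/(1+0.1298)^1 + 6.0010/(1+0.1298)^2 + 7.3321/(1+0.1298)^3 + 8.9583/(1+0.1298)^4 + 10.9453/(1+0.1298)^5 + 103.7669/(1+0.1298)^5 = 81.9474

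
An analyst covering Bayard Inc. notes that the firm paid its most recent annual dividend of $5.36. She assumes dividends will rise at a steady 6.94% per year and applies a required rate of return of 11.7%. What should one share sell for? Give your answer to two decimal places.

Gordon growth model: P₀ = D₁/(r − g). D₁ = 5.36 × (1 + 0.0694) = 5.7320.
P₀ = 5.7320 / (0.117 − 0.0694) = 5.7320 / 0.0476 = 120.4198

$120.42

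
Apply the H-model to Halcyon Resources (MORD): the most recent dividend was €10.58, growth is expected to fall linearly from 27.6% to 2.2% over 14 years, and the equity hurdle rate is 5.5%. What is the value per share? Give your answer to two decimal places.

H-model: P₀ = D₀[(1+g_L) + H(g_S−g_L)]/(r−g_L), with H = 14/2 = 7.
P₀ = 10.58 × [(1+0.022) + 7×(0.276−0.022)] / (0.055−0.022)
   = 10.58 × 2.8000 / 0.033 = 897.6970

€897.70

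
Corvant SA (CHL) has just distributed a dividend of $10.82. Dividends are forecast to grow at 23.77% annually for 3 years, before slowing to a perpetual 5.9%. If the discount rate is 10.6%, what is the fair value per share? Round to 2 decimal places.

$382.49

Two-stage DDM. Project D₁…D_3 at 0.2377, terminal growth 0.059, discount at r = 0.106.
D_1 = 13.3919
D_2 = 16.5752
D_3 = 20.5151
Terminal value at t=3: TV = D_4/(r−g) = 21.7255/(0.106−0.059) = 462.2443
P₀ = 13.3919/(1+0.106)^1 + 16.5752/(1+0.106)^2 + 20.5151/(1+0.106)^3 + 462.2443/(1+0.106)^3 = 382.4919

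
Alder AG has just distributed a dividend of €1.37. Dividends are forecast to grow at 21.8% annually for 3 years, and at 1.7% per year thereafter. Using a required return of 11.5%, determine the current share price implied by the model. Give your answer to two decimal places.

€23.45

Two-stage DDM. Project D₁…D_3 at 0.218, terminal growth 0.017, discount at r = 0.115.
D_1 = 1.6687
D_2 = 2.0324
D_3 = 2.4755
Terminal value at t=3: TV = D_4/(r−g) = 2.5176/(0.115−0.017) = 25.6896
P₀ = 1.6687/(1+0.115)^1 + 2.0324/(1+0.115)^2 + 2.4755/(1+0.115)^3 + 25.6896/(1+0.115)^3 = 23.4496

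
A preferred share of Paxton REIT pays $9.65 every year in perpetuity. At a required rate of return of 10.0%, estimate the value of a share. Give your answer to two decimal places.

Zero-growth DDM (perpetuity): P₀ = D/r = 9.65 / 0.1 = 96.5000

$96.50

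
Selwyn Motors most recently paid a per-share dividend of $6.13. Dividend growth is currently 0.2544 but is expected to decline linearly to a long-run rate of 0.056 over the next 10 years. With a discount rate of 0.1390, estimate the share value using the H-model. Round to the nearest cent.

$151.26

H-model: P₀ = D₀[(1+g_L) + H(g_S−g_L)]/(r−g_L), with H = 10/2 = 5.
P₀ = 6.13 × [(1+0.056) + 5×(0.2544−0.056)] / (0.139−0.056)
   = 6.13 × 2.0480 / 0.083 = 151.2559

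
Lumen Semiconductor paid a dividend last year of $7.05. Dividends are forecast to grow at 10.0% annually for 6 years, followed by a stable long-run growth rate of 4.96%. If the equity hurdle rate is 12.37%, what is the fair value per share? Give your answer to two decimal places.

Two-stage DDM. Project D₁…D_6 at 0.1, terminal growth 0.0496, discount at r = 0.1237.
D_1 = 7.7550
D_2 = 8.5305
D_3 = 9.3836
D_4 = 10.3219
D_5 = 11.3541
D_6 = 12.4895
Terminal value at t=6: TV = D_7/(r−g) = 13.1090/(0.1237−0.0496) = 176.9094
P₀ = 7.7550/(1+0.1237)^1 + 8.5305/(1+0.1237)^2 + 9.3836/(1+0.1237)^3 + 10.3219/(1+0.1237)^4 + 11.3541/(1+0.1237)^5 + 12.4895/(1+0.1237)^6 + 176.9094/(1+0.1237)^6 = 127.1566

$127.16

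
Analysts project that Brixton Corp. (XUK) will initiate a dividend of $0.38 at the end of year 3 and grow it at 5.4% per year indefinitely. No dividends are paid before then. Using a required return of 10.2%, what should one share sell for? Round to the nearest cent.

$6.52

Deferred-dividend DDM. At t=2 the remaining stream is a growing perpetuity with first payment D_3 = 0.38.
V_2 = D_3/(r−g) = 0.38/(0.102−0.054) = 7.9167
P₀ = V_2/(1+r)^2 = 7.9167/(1+0.102)^2 = 6.5190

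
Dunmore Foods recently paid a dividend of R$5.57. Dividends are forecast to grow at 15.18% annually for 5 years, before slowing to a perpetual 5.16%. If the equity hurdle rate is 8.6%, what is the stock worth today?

Two-stage DDM. Project D₁…D_5 at 0.1518, terminal growth 0.0516, discount at r = 0.086.
D_1 = 6.4155
D_2 = 7.3894
D_3 = 8.5111
D_4 = 9.8031
D_5 = 11.2912
Terminal value at t=5: TV = D_6/(r−g) = 11.8738/(0.086−0.0516) = 345.1697
P₀ = 6.4155/(1+0.086)^1 + 7.3894/(1+0.086)^2 + 8.5111/(1+0.086)^3 + 9.8031/(1+0.086)^4 + 11.2912/(1+0.086)^5 + 345.1697/(1+0.086)^5 = 261.8388

R$261.84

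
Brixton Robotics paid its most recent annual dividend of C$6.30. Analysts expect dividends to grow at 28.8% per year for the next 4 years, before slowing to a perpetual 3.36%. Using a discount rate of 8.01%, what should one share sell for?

C$323.06

Two-stage DDM. Project D₁…D_4 at 0.288, terminal growth 0.0336, discount at r = 0.0801.
D_1 = 8.1144
D_2 = 10.4513
D_3 = 13.4613
D_4 = 17.3382
Terminal value at t=4: TV = D_5/(r−g) = 17.9208/(0.0801−0.0336) = 385.3928
P₀ = 8.1144/(1+0.0801)^1 + 10.4513/(1+0.0801)^2 + 13.4613/(1+0.0801)^3 + 17.3382/(1+0.0801)^4 + 385.3928/(1+0.0801)^4 = 323.0641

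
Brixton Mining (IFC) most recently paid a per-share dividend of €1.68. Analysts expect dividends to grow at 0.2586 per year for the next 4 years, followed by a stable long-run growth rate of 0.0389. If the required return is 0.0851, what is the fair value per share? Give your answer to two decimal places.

€78.25

Two-stage DDM. Project D₁…D_4 at 0.2586, terminal growth 0.0389, discount at r = 0.0851.
D_1 = 2.1144
D_2 = 2.6612
D_3 = 3.3494
D_4 = 4.2156
Terminal value at t=4: TV = D_5/(r−g) = 4.3796/(0.0851−0.0389) = 94.7964
P₀ = 2.1144/(1+0.0851)^1 + 2.6612/(1+0.0851)^2 + 3.3494/(1+0.0851)^3 + 4.2156/(1+0.0851)^4 + 94.7964/(1+0.0851)^4 = 78.2486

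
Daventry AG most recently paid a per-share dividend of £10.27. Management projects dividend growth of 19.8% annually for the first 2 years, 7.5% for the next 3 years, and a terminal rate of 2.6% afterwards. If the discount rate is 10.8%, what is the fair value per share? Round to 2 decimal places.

£194.22

Three-stage DDM. Project D₁…D_5; terminal Gordon value at t=5 with g = 0.026; discount at r = 0.108.
D_1 = 12.3035
D_2 = 14.7395
D_3 = 15.8450
D_4 = 17.0334
D_5 = 18.3109
TV_5 = 18.7870/(0.108−0.026) = 229.1094
P₀ = Σ Dₜ/(1+r)ᵗ + TV_5/(1+r)^5 = 194.2225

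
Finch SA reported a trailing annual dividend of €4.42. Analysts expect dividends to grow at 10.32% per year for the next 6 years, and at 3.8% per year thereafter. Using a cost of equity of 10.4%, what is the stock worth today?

€95.67

Two-stage DDM. Project D₁…D_6 at 0.1032, terminal growth 0.038, discount at r = 0.104.
D_1 = 4.8761
D_2 = 5.3794
D_3 = 5.9345
D_4 = 6.5470
D_5 = 7.2226
D_6 = 7.9680
Terminal value at t=6: TV = D_7/(r−g) = 8.2708/(0.104−0.038) = 125.3145
P₀ = 4.8761/(1+0.104)^1 + 5.3794/(1+0.104)^2 + 5.9345/(1+0.104)^3 + 6.5470/(1+0.104)^4 + 7.2226/(1+0.104)^5 + 7.9680/(1+0.104)^6 + 125.3145/(1+0.104)^6 = 95.6657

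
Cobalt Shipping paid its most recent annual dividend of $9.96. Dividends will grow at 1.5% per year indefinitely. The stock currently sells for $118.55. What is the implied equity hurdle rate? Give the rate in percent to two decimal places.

10.03%

Rearranging the constant-growth DDM: r = D₁/P₀ + g.
D₁ = 9.96 × (1 + 0.015) = 10.1094.
r = 10.1094 / 118.55 + 0.015 = 0.08528 + 0.015 = 0.10028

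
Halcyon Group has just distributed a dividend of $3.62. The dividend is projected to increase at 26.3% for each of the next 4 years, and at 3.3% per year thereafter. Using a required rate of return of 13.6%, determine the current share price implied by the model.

Two-stage DDM. Project D₁…D_4 at 0.263, terminal growth 0.033, discount at r = 0.136.
D_1 = 4.5721
D_2 = 5.7745
D_3 = 7.2932
D_4 = 9.2113
Terminal value at t=4: TV = D_5/(r−g) = 9.5153/(0.136−0.033) = 92.3815
P₀ = 4.5721/(1+0.136)^1 + 5.7745/(1+0.136)^2 + 7.2932/(1+0.136)^3 + 9.2113/(1+0.136)^4 + 92.3815/(1+0.136)^4 = 74.4770

$74.48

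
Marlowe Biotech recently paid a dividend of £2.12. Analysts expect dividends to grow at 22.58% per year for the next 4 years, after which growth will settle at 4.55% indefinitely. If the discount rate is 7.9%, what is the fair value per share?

Two-stage DDM. Project D₁…D_4 at 0.2258, terminal growth 0.0455, discount at r = 0.079.
D_1 = 2.5987
D_2 = 3.1855
D_3 = 3.9048
D_4 = 4.7865
Terminal value at t=4: TV = D_5/(r−g) = 5.0042/(0.079−0.0455) = 149.3804
P₀ = 2.5987/(1+0.079)^1 + 3.1855/(1+0.079)^2 + 3.9048/(1+0.079)^3 + 4.7865/(1+0.079)^4 + 149.3804/(1+0.079)^4 = 121.9908

£121.99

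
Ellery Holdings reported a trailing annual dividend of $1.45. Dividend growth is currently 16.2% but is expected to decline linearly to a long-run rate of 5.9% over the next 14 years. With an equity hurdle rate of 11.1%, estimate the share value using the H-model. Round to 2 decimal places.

$49.63

H-model: P₀ = D₀[(1+g_L) + H(g_S−g_L)]/(r−g_L), with H = 14/2 = 7.
P₀ = 1.45 × [(1+0.059) + 7×(0.162−0.059)] / (0.111−0.059)
   = 1.45 × 1.7800 / 0.052 = 49.6346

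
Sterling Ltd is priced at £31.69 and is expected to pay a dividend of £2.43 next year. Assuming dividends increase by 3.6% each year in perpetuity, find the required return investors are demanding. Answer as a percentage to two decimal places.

Rearranging the constant-growth DDM: r = D₁/P₀ + g.
r = 2.4300 / 31.69 + 0.036 = 0.07668 + 0.036 = 0.11268

11.27%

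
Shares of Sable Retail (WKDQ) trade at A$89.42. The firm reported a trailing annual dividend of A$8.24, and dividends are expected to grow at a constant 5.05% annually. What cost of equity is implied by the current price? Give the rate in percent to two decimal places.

Rearranging the constant-growth DDM: r = D₁/P₀ + g.
D₁ = 8.24 × (1 + 0.0505) = 8.6561.
r = 8.6561 / 89.42 + 0.0505 = 0.09680 + 0.0505 = 0.14730

14.73%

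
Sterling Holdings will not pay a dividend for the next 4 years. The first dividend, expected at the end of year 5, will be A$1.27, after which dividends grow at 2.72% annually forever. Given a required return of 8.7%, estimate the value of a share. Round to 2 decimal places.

A$15.21

Deferred-dividend DDM. At t=4 the remaining stream is a growing perpetuity with first payment D_5 = 1.27.
V_4 = D_5/(r−g) = 1.27/(0.087−0.0272) = 21.2375
P₀ = V_4/(1+r)^4 = 21.2375/(1+0.087)^4 = 15.2119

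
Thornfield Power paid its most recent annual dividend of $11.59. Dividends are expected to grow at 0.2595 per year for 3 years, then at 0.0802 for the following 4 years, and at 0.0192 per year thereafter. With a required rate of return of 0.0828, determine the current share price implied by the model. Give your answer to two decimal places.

$409.43

Three-stage DDM. Project D₁…D_7; terminal Gordon value at t=7 with g = 0.0192; discount at r = 0.0828.
D_1 = 14.5976
D_2 = 18.3857
D_3 = 23.1568
D_4 = 25.0139
D_5 = 27.0201
D_6 = 29.1871
D_7 = 31.5279
TV_7 = 32.1332/(0.0828−0.0192) = 505.2391
P₀ = Σ Dₜ/(1+r)ᵗ + TV_7/(1+r)^7 = 409.4346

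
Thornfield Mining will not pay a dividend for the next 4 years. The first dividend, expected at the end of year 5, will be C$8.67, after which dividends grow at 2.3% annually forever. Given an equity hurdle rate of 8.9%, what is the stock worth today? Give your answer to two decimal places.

Deferred-dividend DDM. At t=4 the remaining stream is a growing perpetuity with first payment D_5 = 8.67.
V_4 = D_5/(r−g) = 8.67/(0.089−0.023) = 131.3636
P₀ = V_4/(1+r)^4 = 131.3636/(1+0.089)^4 = 93.4036

C$93.40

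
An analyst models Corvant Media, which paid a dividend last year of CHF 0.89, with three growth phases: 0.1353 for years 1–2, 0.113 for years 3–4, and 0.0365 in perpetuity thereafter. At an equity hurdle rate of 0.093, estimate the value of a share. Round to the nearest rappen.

Three-stage DDM. Project D₁…D_4; terminal Gordon value at t=4 with g = 0.0365; discount at r = 0.093.
D_1 = 1.0104
D_2 = 1.1471
D_3 = 1.2768
D_4 = 1.4210
TV_4 = 1.4729/(0.093−0.0365) = 26.0689
P₀ = Σ Dₜ/(1+r)ᵗ + TV_4/(1+r)^4 = 22.1241

CHF 22.12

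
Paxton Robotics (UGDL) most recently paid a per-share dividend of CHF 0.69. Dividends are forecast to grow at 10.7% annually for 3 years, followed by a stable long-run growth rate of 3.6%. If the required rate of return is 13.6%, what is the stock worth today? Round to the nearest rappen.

CHF 8.58

Two-stage DDM. Project D₁…D_3 at 0.107, terminal growth 0.036, discount at r = 0.136.
D_1 = 0.7638
D_2 = 0.8456
D_3 = 0.9360
Terminal value at t=3: TV = D_4/(r−g) = 0.9697/(0.136−0.036) = 9.6973
P₀ = 0.7638/(1+0.136)^1 + 0.8456/(1+0.136)^2 + 0.9360/(1+0.136)^3 + 9.6973/(1+0.136)^3 = 8.5809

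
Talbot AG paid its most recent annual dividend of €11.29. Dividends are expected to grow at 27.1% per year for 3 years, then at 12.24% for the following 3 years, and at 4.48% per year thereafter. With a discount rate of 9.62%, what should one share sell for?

€485.20

Three-stage DDM. Project D₁…D_6; terminal Gordon value at t=6 with g = 0.0448; discount at r = 0.0962.
D_1 = 14.3496
D_2 = 18.2383
D_3 = 23.1809
D_4 = 26.0183
D_5 = 29.2029
D_6 = 32.7773
TV_6 = 34.2458/(0.0962−0.0448) = 666.2598
P₀ = Σ Dₜ/(1+r)ᵗ + TV_6/(1+r)^6 = 485.2004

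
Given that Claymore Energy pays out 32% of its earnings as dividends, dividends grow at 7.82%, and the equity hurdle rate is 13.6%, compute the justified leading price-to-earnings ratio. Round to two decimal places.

Justified leading P/E = b/(r−g) = 0.32/(0.136−0.0782) = 5.5363

5.54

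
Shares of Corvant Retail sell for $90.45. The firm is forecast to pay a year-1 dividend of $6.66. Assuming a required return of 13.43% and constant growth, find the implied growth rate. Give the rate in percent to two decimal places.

From P₀ = D₁/(r − g), the implied growth is g = r − D₁/P₀.
g = 0.1343 − 6.66/90.45 = 0.1343 − 0.07363 = 0.06067

6.07%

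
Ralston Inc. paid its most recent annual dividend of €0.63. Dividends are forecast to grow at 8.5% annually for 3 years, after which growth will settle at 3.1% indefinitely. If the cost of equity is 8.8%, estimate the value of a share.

Two-stage DDM. Project D₁…D_3 at 0.085, terminal growth 0.031, discount at r = 0.088.
D_1 = 0.6835
D_2 = 0.7417
D_3 = 0.8047
Terminal value at t=3: TV = D_4/(r−g) = 0.8296/(0.088−0.031) = 14.5550
P₀ = 0.6835/(1+0.088)^1 + 0.7417/(1+0.088)^2 + 0.8047/(1+0.088)^3 + 14.5550/(1+0.088)^3 = 13.1809

€13.18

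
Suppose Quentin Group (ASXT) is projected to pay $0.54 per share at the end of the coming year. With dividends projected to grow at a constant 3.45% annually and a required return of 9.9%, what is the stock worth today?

Gordon growth model: P₀ = D₁/(r − g), with D₁ = 0.54 given directly.
P₀ = 0.5400 / (0.099 − 0.0345) = 0.5400 / 0.0645 = 8.3721

$8.37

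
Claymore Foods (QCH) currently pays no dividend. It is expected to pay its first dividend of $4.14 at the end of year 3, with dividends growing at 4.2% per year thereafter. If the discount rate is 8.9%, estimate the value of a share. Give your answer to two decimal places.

Deferred-dividend DDM. At t=2 the remaining stream is a growing perpetuity with first payment D_3 = 4.14.
V_2 = D_3/(r−g) = 4.14/(0.089−0.042) = 88.0851
P₀ = V_2/(1+r)^2 = 88.0851/(1+0.089)^2 = 74.2757

$74.28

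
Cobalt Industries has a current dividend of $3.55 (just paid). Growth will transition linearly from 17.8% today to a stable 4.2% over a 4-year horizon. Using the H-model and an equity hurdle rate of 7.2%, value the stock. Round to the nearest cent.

$155.49

H-model: P₀ = D₀[(1+g_L) + H(g_S−g_L)]/(r−g_L), with H = 4/2 = 2.
P₀ = 3.55 × [(1+0.042) + 2×(0.178−0.042)] / (0.072−0.042)
   = 3.55 × 1.3140 / 0.03 = 155.4900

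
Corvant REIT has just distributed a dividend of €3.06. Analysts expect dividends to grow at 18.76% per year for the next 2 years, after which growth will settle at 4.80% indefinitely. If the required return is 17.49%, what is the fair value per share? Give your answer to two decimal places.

€32.04

Two-stage DDM. Project D₁…D_2 at 0.1876, terminal growth 0.048, discount at r = 0.1749.
D_1 = 3.6341
D_2 = 4.3158
Terminal value at t=2: TV = D_3/(r−g) = 4.5230/(0.1749−0.048) = 35.6420
P₀ = 3.6341/(1+0.1749)^1 + 4.3158/(1+0.1749)^2 + 35.6420/(1+0.1749)^2 = 32.0398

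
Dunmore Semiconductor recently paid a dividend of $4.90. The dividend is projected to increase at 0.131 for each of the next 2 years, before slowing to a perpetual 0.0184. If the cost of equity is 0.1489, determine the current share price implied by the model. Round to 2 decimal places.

$46.63

Two-stage DDM. Project D₁…D_2 at 0.131, terminal growth 0.0184, discount at r = 0.1489.
D_1 = 5.5419
D_2 = 6.2679
Terminal value at t=2: TV = D_3/(r−g) = 6.3832/(0.1489−0.0184) = 48.9135
P₀ = 5.5419/(1+0.1489)^1 + 6.2679/(1+0.1489)^2 + 48.9135/(1+0.1489)^2 = 46.6287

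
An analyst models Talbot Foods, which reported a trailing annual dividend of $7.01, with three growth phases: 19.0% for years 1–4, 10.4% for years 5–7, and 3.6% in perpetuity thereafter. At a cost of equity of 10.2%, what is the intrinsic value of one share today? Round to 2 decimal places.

Three-stage DDM. Project D₁…D_7; terminal Gordon value at t=7 with g = 0.036; discount at r = 0.102.
D_1 = 8.3419
D_2 = 9.9269
D_3 = 11.8130
D_4 = 14.0574
D_5 = 15.5194
D_6 = 17.1334
D_7 = 18.9153
TV_7 = 19.5962/(0.102−0.036) = 296.9128
P₀ = Σ Dₜ/(1+r)ᵗ + TV_7/(1+r)^7 = 213.2407

$213.24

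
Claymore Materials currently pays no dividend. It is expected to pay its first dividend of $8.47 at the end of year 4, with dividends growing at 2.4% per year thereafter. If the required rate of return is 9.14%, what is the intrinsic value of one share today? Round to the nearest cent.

$96.67

Deferred-dividend DDM. At t=3 the remaining stream is a growing perpetuity with first payment D_4 = 8.47.
V_3 = D_4/(r−g) = 8.47/(0.0914−0.024) = 125.6677
P₀ = V_3/(1+r)^3 = 125.6677/(1+0.0914)^3 = 96.6655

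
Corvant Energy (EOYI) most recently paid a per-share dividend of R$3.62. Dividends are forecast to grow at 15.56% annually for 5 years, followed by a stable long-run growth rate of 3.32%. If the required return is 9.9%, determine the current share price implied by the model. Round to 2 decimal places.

Two-stage DDM. Project D₁…D_5 at 0.1556, terminal growth 0.0332, discount at r = 0.099.
D_1 = 4.1833
D_2 = 4.8342
D_3 = 5.5864
D_4 = 6.4556
D_5 = 7.4601
Terminal value at t=5: TV = D_6/(r−g) = 7.7078/(0.099−0.0332) = 117.1399
P₀ = 4.1833/(1+0.099)^1 + 4.8342/(1+0.099)^2 + 5.5864/(1+0.099)^3 + 6.4556/(1+0.099)^4 + 7.4601/(1+0.099)^5 + 117.1399/(1+0.099)^5 = 94.1623

R$94.16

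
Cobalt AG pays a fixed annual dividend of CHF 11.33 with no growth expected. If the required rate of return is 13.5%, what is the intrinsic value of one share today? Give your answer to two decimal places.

Zero-growth DDM (perpetuity): P₀ = D/r = 11.33 / 0.135 = 83.9259

CHF 83.93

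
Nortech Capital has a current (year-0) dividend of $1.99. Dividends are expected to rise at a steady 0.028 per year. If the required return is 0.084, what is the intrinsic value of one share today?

$36.53

Gordon growth model: P₀ = D₁/(r − g). D₁ = 1.99 × (1 + 0.028) = 2.0457.
P₀ = 2.0457 / (0.084 − 0.028) = 2.0457 / 0.056 = 36.5307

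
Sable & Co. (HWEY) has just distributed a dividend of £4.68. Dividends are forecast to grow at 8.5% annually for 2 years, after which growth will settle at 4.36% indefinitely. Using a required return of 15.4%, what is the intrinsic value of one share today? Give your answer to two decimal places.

£47.64

Two-stage DDM. Project D₁…D_2 at 0.085, terminal growth 0.0436, discount at r = 0.154.
D_1 = 5.0778
D_2 = 5.5094
Terminal value at t=2: TV = D_3/(r−g) = 5.7496/(0.154−0.0436) = 52.0799
P₀ = 5.0778/(1+0.154)^1 + 5.5094/(1+0.154)^2 + 52.0799/(1+0.154)^2 = 47.6446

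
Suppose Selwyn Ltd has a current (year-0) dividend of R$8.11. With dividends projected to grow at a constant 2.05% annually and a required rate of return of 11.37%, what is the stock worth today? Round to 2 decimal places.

Gordon growth model: P₀ = D₁/(r − g). D₁ = 8.11 × (1 + 0.0205) = 8.2763.
P₀ = 8.2763 / (0.1137 − 0.0205) = 8.2763 / 0.0932 = 88.8010

R$88.80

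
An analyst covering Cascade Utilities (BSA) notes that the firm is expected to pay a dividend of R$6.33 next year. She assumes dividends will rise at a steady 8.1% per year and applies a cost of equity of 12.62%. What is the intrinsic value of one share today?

R$140.04

Gordon growth model: P₀ = D₁/(r − g), with D₁ = 6.33 given directly.
P₀ = 6.3300 / (0.1262 − 0.081) = 6.3300 / 0.0452 = 140.0442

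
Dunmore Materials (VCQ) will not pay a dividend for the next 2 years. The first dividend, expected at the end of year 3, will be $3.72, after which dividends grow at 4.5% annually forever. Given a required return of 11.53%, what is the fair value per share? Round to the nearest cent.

Deferred-dividend DDM. At t=2 the remaining stream is a growing perpetuity with first payment D_3 = 3.72.
V_2 = D_3/(r−g) = 3.72/(0.1153−0.045) = 52.9161
P₀ = V_2/(1+r)^2 = 52.9161/(1+0.1153)^2 = 42.5407

$42.54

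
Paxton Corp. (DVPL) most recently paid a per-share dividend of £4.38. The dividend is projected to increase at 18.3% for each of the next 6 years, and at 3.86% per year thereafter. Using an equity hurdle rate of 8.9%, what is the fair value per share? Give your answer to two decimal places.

Two-stage DDM. Project D₁…D_6 at 0.183, terminal growth 0.0386, discount at r = 0.089.
D_1 = 5.1815
D_2 = 6.1298
D_3 = 7.2515
D_4 = 8.5785
D_5 = 10.1484
D_6 = 12.0056
Terminal value at t=6: TV = D_7/(r−g) = 12.4690/(0.089−0.0386) = 247.4004
P₀ = 5.1815/(1+0.089)^1 + 6.1298/(1+0.089)^2 + 7.2515/(1+0.089)^3 + 8.5785/(1+0.089)^4 + 10.1484/(1+0.089)^5 + 12.0056/(1+0.089)^6 + 247.4004/(1+0.089)^6 = 183.7969

£183.80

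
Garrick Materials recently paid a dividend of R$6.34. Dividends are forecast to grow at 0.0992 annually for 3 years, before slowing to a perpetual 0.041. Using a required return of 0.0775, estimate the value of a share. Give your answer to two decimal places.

R$211.76

Two-stage DDM. Project D₁…D_3 at 0.0992, terminal growth 0.041, discount at r = 0.0775.
D_1 = 6.9689
D_2 = 7.6602
D_3 = 8.4201
Terminal value at t=3: TV = D_4/(r−g) = 8.7654/(0.0775−0.041) = 240.1471
P₀ = 6.9689/(1+0.0775)^1 + 7.6602/(1+0.0775)^2 + 8.4201/(1+0.0775)^3 + 240.1471/(1+0.0775)^3 = 211.7629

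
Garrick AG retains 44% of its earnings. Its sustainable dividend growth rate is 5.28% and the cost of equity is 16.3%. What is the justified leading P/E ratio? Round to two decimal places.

Payout ratio b = 1 − 0.44 = 0.56.
Justified leading P/E = b/(r−g) = 0.56/(0.163−0.0528) = 5.0817

5.08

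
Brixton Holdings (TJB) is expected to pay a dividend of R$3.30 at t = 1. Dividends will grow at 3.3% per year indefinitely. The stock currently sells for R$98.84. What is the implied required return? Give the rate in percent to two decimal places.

Rearranging the constant-growth DDM: r = D₁/P₀ + g.
r = 3.3000 / 98.84 + 0.033 = 0.03339 + 0.033 = 0.06639

6.64%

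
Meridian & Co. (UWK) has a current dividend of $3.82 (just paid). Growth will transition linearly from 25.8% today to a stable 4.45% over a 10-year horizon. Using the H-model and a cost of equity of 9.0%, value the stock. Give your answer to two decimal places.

H-model: P₀ = D₀[(1+g_L) + H(g_S−g_L)]/(r−g_L), with H = 10/2 = 5.
P₀ = 3.82 × [(1+0.0445) + 5×(0.258−0.0445)] / (0.09−0.0445)
   = 3.82 × 2.1120 / 0.0455 = 177.3152

$177.32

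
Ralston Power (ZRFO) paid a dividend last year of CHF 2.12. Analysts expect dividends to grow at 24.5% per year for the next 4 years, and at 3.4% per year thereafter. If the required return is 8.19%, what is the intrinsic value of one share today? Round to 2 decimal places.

CHF 92.45

Two-stage DDM. Project D₁…D_4 at 0.245, terminal growth 0.034, discount at r = 0.0819.
D_1 = 2.6394
D_2 = 3.2861
D_3 = 4.0911
D_4 = 5.0935
Terminal value at t=4: TV = D_5/(r−g) = 5.2666/(0.0819−0.034) = 109.9508
P₀ = 2.6394/(1+0.0819)^1 + 3.2861/(1+0.0819)^2 + 4.0911/(1+0.0819)^3 + 5.0935/(1+0.0819)^4 + 109.9508/(1+0.0819)^4 = 92.4461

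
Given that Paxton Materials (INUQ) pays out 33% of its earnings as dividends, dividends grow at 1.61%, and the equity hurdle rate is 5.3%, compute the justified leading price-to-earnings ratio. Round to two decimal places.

8.94

Justified leading P/E = b/(r−g) = 0.33/(0.053−0.0161) = 8.9431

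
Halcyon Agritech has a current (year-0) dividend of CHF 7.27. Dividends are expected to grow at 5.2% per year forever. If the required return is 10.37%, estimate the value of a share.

CHF 147.93

Gordon growth model: P₀ = D₁/(r − g). D₁ = 7.27 × (1 + 0.052) = 7.6480.
P₀ = 7.6480 / (0.1037 − 0.052) = 7.6480 / 0.0517 = 147.9311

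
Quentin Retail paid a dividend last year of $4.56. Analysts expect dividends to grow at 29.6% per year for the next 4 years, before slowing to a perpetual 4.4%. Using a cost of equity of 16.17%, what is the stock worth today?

Two-stage DDM. Project D₁…D_4 at 0.296, terminal growth 0.044, discount at r = 0.1617.
D_1 = 5.9098
D_2 = 7.6590
D_3 = 9.9261
D_4 = 12.8643
Terminal value at t=4: TV = D_5/(r−g) = 13.4303/(0.1617−0.044) = 114.1061
P₀ = 5.9098/(1+0.1617)^1 + 7.6590/(1+0.1617)^2 + 9.9261/(1+0.1617)^3 + 12.8643/(1+0.1617)^4 + 114.1061/(1+0.1617)^4 = 86.8088

$86.81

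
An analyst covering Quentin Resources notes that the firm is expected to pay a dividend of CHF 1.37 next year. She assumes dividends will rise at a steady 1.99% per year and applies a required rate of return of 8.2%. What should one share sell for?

CHF 22.06

Gordon growth model: P₀ = D₁/(r − g), with D₁ = 1.37 given directly.
P₀ = 1.3700 / (0.082 − 0.0199) = 1.3700 / 0.0621 = 22.0612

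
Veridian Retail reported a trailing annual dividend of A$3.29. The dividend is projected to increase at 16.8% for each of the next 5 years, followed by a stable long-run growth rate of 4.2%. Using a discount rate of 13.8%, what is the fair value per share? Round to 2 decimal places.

A$58.47

Two-stage DDM. Project D₁…D_5 at 0.168, terminal growth 0.042, discount at r = 0.138.
D_1 = 3.8427
D_2 = 4.4883
D_3 = 5.2423
D_4 = 6.1230
D_5 = 7.1517
Terminal value at t=5: TV = D_6/(r−g) = 7.4521/(0.138−0.042) = 77.6259
P₀ = 3.8427/(1+0.138)^1 + 4.4883/(1+0.138)^2 + 5.2423/(1+0.138)^3 + 6.1230/(1+0.138)^4 + 7.1517/(1+0.138)^5 + 77.6259/(1+0.138)^5 = 58.4696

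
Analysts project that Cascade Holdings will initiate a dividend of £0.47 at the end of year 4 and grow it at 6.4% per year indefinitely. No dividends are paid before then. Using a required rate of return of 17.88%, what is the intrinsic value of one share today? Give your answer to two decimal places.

Deferred-dividend DDM. At t=3 the remaining stream is a growing perpetuity with first payment D_4 = 0.47.
V_3 = D_4/(r−g) = 0.47/(0.1788−0.064) = 4.0941
P₀ = V_3/(1+r)^3 = 4.0941/(1+0.1788)^3 = 2.4994

£2.50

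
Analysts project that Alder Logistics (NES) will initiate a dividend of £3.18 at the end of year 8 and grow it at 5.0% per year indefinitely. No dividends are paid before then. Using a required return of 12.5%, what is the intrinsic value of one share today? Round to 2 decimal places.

Deferred-dividend DDM. At t=7 the remaining stream is a growing perpetuity with first payment D_8 = 3.18.
V_7 = D_8/(r−g) = 3.18/(0.125−0.05) = 42.4000
P₀ = V_7/(1+r)^7 = 42.4000/(1+0.125)^7 = 18.5908

£18.59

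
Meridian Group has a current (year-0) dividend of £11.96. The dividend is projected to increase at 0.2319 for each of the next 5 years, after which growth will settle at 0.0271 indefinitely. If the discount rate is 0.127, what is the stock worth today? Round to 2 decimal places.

£270.60

Two-stage DDM. Project D₁…D_5 at 0.2319, terminal growth 0.0271, discount at r = 0.127.
D_1 = 14.7335
D_2 = 18.1502
D_3 = 22.3593
D_4 = 27.5444
D_5 = 33.9319
Terminal value at t=5: TV = D_6/(r−g) = 34.8515/(0.127−0.0271) = 348.8636
P₀ = 14.7335/(1+0.127)^1 + 18.1502/(1+0.127)^2 + 22.3593/(1+0.127)^3 + 27.5444/(1+0.127)^4 + 33.9319/(1+0.127)^5 + 348.8636/(1+0.127)^5 = 270.6037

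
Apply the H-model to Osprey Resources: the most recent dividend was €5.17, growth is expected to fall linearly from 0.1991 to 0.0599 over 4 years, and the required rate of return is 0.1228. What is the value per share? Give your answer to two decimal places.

€110.00

H-model: P₀ = D₀[(1+g_L) + H(g_S−g_L)]/(r−g_L), with H = 4/2 = 2.
P₀ = 5.17 × [(1+0.0599) + 2×(0.1991−0.0599)] / (0.1228−0.0599)
   = 5.17 × 1.3383 / 0.0629 = 110.0002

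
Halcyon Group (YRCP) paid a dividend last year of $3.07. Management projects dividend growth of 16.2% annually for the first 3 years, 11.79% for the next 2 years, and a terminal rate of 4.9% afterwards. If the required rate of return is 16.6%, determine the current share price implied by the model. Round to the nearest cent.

$39.89

Three-stage DDM. Project D₁…D_5; terminal Gordon value at t=5 with g = 0.049; discount at r = 0.166.
D_1 = 3.5673
D_2 = 4.1452
D_3 = 4.8168
D_4 = 5.3847
D_5 = 6.0195
TV_5 = 6.3145/(0.166−0.049) = 53.9700
P₀ = Σ Dₜ/(1+r)ᵗ + TV_5/(1+r)^5 = 39.8946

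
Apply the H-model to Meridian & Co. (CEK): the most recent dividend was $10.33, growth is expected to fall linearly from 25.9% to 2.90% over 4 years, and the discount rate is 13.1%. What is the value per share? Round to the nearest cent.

$150.80

H-model: P₀ = D₀[(1+g_L) + H(g_S−g_L)]/(r−g_L), with H = 4/2 = 2.
P₀ = 10.33 × [(1+0.029) + 2×(0.259−0.029)] / (0.131−0.029)
   = 10.33 × 1.4890 / 0.102 = 150.7977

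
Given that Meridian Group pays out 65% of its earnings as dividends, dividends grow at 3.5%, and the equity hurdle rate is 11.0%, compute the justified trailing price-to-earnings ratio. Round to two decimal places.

8.97

Justified trailing P/E = b(1+g)/(r−g) = 0.65×(1+0.035)/(0.11−0.035) = 8.9700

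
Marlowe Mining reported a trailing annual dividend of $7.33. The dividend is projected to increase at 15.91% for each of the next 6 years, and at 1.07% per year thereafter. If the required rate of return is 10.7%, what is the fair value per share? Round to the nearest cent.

$153.20

Two-stage DDM. Project D₁…D_6 at 0.1591, terminal growth 0.0107, discount at r = 0.107.
D_1 = 8.4962
D_2 = 9.8479
D_3 = 11.4148
D_4 = 13.2308
D_5 = 15.3359
D_6 = 17.7758
Terminal value at t=6: TV = D_7/(r−g) = 17.9660/(0.107−0.0107) = 186.5629
P₀ = 8.4962/(1+0.107)^1 + 9.8479/(1+0.107)^2 + 11.4148/(1+0.107)^3 + 13.2308/(1+0.107)^4 + 15.3359/(1+0.107)^5 + 17.7758/(1+0.107)^6 + 186.5629/(1+0.107)^6 = 153.1974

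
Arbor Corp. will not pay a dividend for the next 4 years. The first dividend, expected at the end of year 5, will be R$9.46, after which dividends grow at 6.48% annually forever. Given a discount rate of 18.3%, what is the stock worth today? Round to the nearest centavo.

R$40.86

Deferred-dividend DDM. At t=4 the remaining stream is a growing perpetuity with first payment D_5 = 9.46.
V_4 = D_5/(r−g) = 9.46/(0.183−0.0648) = 80.0338
P₀ = V_4/(1+r)^4 = 80.0338/(1+0.183)^4 = 40.8634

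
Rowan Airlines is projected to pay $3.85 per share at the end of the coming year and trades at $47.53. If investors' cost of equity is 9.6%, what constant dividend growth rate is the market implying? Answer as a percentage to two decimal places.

From P₀ = D₁/(r − g), the implied growth is g = r − D₁/P₀.
g = 0.096 − 3.85/47.53 = 0.096 − 0.08100 = 0.01500

1.50%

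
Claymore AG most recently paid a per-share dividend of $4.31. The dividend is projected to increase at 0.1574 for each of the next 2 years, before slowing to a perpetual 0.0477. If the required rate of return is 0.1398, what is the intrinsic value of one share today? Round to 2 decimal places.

$59.38

Two-stage DDM. Project D₁…D_2 at 0.1574, terminal growth 0.0477, discount at r = 0.1398.
D_1 = 4.9884
D_2 = 5.7736
Terminal value at t=2: TV = D_3/(r−g) = 6.0490/(0.1398−0.0477) = 65.6782
P₀ = 4.9884/(1+0.1398)^1 + 5.7736/(1+0.1398)^2 + 65.6782/(1+0.1398)^2 = 59.3757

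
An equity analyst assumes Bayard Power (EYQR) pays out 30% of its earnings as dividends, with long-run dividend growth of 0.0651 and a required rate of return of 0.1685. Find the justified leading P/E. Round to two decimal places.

2.90

Justified leading P/E = b/(r−g) = 0.30/(0.1685−0.0651) = 2.9014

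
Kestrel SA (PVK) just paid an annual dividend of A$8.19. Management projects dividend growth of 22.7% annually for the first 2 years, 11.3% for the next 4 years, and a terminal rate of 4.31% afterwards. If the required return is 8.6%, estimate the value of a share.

Three-stage DDM. Project D₁…D_6; terminal Gordon value at t=6 with g = 0.0431; discount at r = 0.086.
D_1 = 10.0491
D_2 = 12.3303
D_3 = 13.7236
D_4 = 15.2744
D_5 = 17.0004
D_6 = 18.9214
TV_6 = 19.7369/(0.086−0.0431) = 460.0683
P₀ = Σ Dₜ/(1+r)ᵗ + TV_6/(1+r)^6 = 344.6339

A$344.63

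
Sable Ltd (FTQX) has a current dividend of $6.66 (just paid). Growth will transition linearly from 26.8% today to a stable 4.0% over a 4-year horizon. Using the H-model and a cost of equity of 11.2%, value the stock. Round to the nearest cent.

$138.38

H-model: P₀ = D₀[(1+g_L) + H(g_S−g_L)]/(r−g_L), with H = 4/2 = 2.
P₀ = 6.66 × [(1+0.04) + 2×(0.268−0.04)] / (0.112−0.04)
   = 6.66 × 1.4960 / 0.072 = 138.3800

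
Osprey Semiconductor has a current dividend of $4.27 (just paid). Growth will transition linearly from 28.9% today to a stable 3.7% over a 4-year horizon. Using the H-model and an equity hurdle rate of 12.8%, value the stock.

H-model: P₀ = D₀[(1+g_L) + H(g_S−g_L)]/(r−g_L), with H = 4/2 = 2.
P₀ = 4.27 × [(1+0.037) + 2×(0.289−0.037)] / (0.128−0.037)
   = 4.27 × 1.5410 / 0.091 = 72.3085

$72.31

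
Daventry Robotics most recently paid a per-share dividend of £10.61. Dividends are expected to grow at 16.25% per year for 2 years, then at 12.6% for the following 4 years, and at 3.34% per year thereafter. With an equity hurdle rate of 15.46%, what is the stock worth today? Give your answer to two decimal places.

Three-stage DDM. Project D₁…D_6; terminal Gordon value at t=6 with g = 0.0334; discount at r = 0.1546.
D_1 = 12.3341
D_2 = 14.3384
D_3 = 16.1451
D_4 = 18.1793
D_5 = 20.4699
D_6 = 23.0491
TV_6 = 23.8190/(0.1546−0.0334) = 196.5263
P₀ = Σ Dₜ/(1+r)ᵗ + TV_6/(1+r)^6 = 144.8148

£144.81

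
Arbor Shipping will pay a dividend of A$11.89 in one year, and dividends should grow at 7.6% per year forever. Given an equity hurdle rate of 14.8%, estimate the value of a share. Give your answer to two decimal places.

Gordon growth model: P₀ = D₁/(r − g), with D₁ = 11.89 given directly.
P₀ = 11.8900 / (0.148 − 0.076) = 11.8900 / 0.072 = 165.1389

A$165.14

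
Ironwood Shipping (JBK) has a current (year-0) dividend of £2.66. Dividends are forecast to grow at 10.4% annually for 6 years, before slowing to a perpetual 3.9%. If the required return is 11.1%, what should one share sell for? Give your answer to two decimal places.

£52.57

Two-stage DDM. Project D₁…D_6 at 0.104, terminal growth 0.039, discount at r = 0.111.
D_1 = 2.9366
D_2 = 3.2421
D_3 = 3.5792
D_4 = 3.9515
D_5 = 4.3624
D_6 = 4.8161
Terminal value at t=6: TV = D_7/(r−g) = 5.0039/(0.111−0.039) = 69.4991
P₀ = 2.9366/(1+0.111)^1 + 3.2421/(1+0.111)^2 + 3.5792/(1+0.111)^3 + 3.9515/(1+0.111)^4 + 4.3624/(1+0.111)^5 + 4.8161/(1+0.111)^6 + 69.4991/(1+0.111)^6 = 52.5686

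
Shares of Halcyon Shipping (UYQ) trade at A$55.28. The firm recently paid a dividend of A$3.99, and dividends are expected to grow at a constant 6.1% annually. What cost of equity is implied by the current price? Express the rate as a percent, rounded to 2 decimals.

13.76%

Rearranging the constant-growth DDM: r = D₁/P₀ + g.
D₁ = 3.99 × (1 + 0.061) = 4.2334.
r = 4.2334 / 55.28 + 0.061 = 0.07658 + 0.061 = 0.13758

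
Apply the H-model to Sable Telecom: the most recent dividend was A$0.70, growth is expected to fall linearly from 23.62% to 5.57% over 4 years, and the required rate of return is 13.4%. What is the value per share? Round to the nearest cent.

H-model: P₀ = D₀[(1+g_L) + H(g_S−g_L)]/(r−g_L), with H = 4/2 = 2.
P₀ = 0.70 × [(1+0.0557) + 2×(0.2362−0.0557)] / (0.134−0.0557)
   = 0.70 × 1.4167 / 0.0783 = 12.6653

A$12.67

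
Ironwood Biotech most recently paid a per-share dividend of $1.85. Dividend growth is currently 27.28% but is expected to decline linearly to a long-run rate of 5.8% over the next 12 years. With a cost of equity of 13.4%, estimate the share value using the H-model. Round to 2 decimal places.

$57.13

H-model: P₀ = D₀[(1+g_L) + H(g_S−g_L)]/(r−g_L), with H = 12/2 = 6.
P₀ = 1.85 × [(1+0.058) + 6×(0.2728−0.058)] / (0.134−0.058)
   = 1.85 × 2.3468 / 0.076 = 57.1261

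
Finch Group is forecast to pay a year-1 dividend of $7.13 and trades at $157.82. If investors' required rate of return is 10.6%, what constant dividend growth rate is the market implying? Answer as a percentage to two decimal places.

6.08%

From P₀ = D₁/(r − g), the implied growth is g = r − D₁/P₀.
g = 0.106 − 7.13/157.82 = 0.106 − 0.04518 = 0.06082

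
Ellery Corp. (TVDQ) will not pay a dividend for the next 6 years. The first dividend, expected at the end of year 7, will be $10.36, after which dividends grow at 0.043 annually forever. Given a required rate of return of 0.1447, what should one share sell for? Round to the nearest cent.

Deferred-dividend DDM. At t=6 the remaining stream is a growing perpetuity with first payment D_7 = 10.36.
V_6 = D_7/(r−g) = 10.36/(0.1447−0.043) = 101.8682
P₀ = V_6/(1+r)^6 = 101.8682/(1+0.1447)^6 = 45.2782

$45.28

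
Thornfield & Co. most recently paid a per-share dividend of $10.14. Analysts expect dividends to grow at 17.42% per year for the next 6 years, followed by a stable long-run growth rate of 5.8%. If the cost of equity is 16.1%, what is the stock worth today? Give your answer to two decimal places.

Two-stage DDM. Project D₁…D_6 at 0.1742, terminal growth 0.058, discount at r = 0.161.
D_1 = 11.9064
D_2 = 13.9805
D_3 = 16.4159
D_4 = 19.2755
D_5 = 22.6333
D_6 = 26.5760
Terminal value at t=6: TV = D_7/(r−g) = 28.1175/(0.161−0.058) = 272.9850
P₀ = 11.9064/(1+0.161)^1 + 13.9805/(1+0.161)^2 + 16.4159/(1+0.161)^3 + 19.2755/(1+0.161)^4 + 22.6333/(1+0.161)^5 + 26.5760/(1+0.161)^6 + 272.9850/(1+0.161)^6 = 174.7742

$174.77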